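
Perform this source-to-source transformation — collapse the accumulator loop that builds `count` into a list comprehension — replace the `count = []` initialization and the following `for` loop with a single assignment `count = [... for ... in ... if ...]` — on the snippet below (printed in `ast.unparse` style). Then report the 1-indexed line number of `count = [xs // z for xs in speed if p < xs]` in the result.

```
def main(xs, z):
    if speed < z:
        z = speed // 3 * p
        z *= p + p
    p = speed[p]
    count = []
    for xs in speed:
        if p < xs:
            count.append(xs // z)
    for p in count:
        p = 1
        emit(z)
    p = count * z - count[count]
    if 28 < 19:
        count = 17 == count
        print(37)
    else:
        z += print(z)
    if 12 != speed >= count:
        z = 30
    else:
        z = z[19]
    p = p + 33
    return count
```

Transformed code:
def main(xs, z):
    if speed < z:
        z = speed // 3 * p
        z *= p + p
    p = speed[p]
    count = [xs // z for xs in speed if p < xs]
    for p in count:
        p = 1
        emit(z)
    p = count * z - count[count]
    if 28 < 19:
        count = 17 == count
        print(37)
    else:
        z += print(z)
    if 12 != speed >= count:
        z = 30
    else:
        z = z[19]
    p = p + 33
    return count

6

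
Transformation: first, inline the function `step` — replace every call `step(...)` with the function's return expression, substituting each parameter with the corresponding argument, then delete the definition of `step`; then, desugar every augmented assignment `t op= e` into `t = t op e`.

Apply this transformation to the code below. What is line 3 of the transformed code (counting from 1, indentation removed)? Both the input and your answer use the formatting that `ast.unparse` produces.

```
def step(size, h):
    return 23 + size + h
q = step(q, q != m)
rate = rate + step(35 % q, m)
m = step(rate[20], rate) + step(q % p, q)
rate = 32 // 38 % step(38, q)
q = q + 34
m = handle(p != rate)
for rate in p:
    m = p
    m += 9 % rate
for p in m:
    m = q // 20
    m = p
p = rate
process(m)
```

m = 23 + rate[20] + rate + (23 + q % p + q)

Transformed code:
q = 23 + q + (q != m)
rate = rate + (23 + 35 % q + m)
m = 23 + rate[20] + rate + (23 + q % p + q)
rate = 32 // 38 % (23 + 38 + q)
q = q + 34
m = handle(p != rate)
for rate in p:
    m = p
    m = m + 9 % rate
for p in m:
    m = q // 20
    m = p
p = rate
process(m)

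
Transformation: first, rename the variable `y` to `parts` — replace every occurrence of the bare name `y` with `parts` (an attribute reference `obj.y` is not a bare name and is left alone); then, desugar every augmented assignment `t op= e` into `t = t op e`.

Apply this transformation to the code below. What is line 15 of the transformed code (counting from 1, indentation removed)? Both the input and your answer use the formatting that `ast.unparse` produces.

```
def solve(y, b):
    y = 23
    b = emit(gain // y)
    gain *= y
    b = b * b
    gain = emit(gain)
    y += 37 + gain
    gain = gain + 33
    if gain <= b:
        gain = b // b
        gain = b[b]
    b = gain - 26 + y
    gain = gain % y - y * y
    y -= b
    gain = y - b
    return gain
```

gain = parts - b

Transformed code:
def solve(parts, b):
    parts = 23
    b = emit(gain // parts)
    gain = gain * parts
    b = b * b
    gain = emit(gain)
    parts = parts + (37 + gain)
    gain = gain + 33
    if gain <= b:
        gain = b // b
        gain = b[b]
    b = gain - 26 + parts
    gain = gain % parts - parts * parts
    parts = parts - b
    gain = parts - b
    return gain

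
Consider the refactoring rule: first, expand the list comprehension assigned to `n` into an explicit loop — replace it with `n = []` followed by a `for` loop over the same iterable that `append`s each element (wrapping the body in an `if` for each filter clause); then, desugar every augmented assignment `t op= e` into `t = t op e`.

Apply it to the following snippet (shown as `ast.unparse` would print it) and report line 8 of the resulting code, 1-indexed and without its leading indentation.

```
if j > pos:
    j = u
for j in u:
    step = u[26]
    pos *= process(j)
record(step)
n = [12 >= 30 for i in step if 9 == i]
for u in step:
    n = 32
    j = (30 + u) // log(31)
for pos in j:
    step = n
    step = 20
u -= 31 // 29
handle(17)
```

for i in step:

Transformed code:
if j > pos:
    j = u
for j in u:
    step = u[26]
    pos = pos * process(j)
record(step)
n = []
for i in step:
    if 9 == i:
        n.append(12 >= 30)
for u in step:
    n = 32
    j = (30 + u) // log(31)
for pos in j:
    step = n
    step = 20
u = u - 31 // 29
handle(17)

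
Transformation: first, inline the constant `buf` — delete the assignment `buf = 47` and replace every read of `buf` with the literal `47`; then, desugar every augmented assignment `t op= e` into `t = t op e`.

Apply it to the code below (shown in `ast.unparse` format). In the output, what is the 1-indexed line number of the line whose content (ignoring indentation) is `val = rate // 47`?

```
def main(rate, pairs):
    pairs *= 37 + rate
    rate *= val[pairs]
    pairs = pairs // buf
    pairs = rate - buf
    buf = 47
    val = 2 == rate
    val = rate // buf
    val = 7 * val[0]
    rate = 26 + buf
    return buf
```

Transformed code:
def main(rate, pairs):
    pairs = pairs * (37 + rate)
    rate = rate * val[pairs]
    pairs = pairs // 47
    pairs = rate - 47
    val = 2 == rate
    val = rate // 47
    val = 7 * val[0]
    rate = 26 + 47
    return 47

7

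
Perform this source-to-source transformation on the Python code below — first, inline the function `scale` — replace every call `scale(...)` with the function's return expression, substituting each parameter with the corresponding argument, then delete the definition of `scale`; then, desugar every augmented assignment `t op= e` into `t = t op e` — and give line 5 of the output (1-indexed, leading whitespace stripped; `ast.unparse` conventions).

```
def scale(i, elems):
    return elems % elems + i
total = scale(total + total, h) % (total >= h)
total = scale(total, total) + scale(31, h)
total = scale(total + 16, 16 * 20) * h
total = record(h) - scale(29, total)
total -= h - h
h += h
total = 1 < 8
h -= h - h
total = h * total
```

total = total - (h - h)

Transformed code:
total = (h % h + (total + total)) % (total >= h)
total = total % total + total + (h % h + 31)
total = (16 * 20 % (16 * 20) + (total + 16)) * h
total = record(h) - (total % total + 29)
total = total - (h - h)
h = h + h
total = 1 < 8
h = h - (h - h)
total = h * total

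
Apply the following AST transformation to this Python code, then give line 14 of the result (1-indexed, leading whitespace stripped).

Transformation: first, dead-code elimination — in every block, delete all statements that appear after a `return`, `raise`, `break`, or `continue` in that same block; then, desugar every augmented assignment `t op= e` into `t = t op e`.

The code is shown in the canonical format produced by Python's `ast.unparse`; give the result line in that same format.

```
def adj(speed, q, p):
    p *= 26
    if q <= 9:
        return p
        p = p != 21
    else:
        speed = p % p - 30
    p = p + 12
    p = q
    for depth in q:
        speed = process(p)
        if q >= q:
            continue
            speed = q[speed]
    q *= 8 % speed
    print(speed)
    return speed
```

Transformed code:
def adj(speed, q, p):
    p = p * 26
    if q <= 9:
        return p
    else:
        speed = p % p - 30
    p = p + 12
    p = q
    for depth in q:
        speed = process(p)
        if q >= q:
            continue
    q = q * (8 % speed)
    print(speed)
    return speed

print(speed)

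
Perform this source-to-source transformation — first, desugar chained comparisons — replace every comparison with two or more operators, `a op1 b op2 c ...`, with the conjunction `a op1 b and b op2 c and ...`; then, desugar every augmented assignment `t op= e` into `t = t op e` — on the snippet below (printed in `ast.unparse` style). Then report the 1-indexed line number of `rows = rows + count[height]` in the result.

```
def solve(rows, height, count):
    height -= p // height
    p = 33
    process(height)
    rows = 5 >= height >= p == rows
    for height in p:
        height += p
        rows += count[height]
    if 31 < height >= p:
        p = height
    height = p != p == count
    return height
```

8

Transformed code:
def solve(rows, height, count):
    height = height - p // height
    p = 33
    process(height)
    rows = 5 >= height and height >= p and (p == rows)
    for height in p:
        height = height + p
        rows = rows + count[height]
    if 31 < height and height >= p:
        p = height
    height = p != p and p == count
    return height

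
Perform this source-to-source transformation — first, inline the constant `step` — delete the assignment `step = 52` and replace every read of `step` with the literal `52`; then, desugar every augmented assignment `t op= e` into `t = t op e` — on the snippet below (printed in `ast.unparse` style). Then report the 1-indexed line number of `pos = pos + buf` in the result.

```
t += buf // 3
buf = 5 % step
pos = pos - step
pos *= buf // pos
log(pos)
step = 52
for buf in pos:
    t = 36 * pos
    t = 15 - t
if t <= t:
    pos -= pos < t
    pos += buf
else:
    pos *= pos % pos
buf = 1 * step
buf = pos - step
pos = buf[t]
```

Transformed code:
t = t + buf // 3
buf = 5 % 52
pos = pos - 52
pos = pos * (buf // pos)
log(pos)
for buf in pos:
    t = 36 * pos
    t = 15 - t
if t <= t:
    pos = pos - (pos < t)
    pos = pos + buf
else:
    pos = pos * (pos % pos)
buf = 1 * 52
buf = pos - 52
pos = buf[t]

11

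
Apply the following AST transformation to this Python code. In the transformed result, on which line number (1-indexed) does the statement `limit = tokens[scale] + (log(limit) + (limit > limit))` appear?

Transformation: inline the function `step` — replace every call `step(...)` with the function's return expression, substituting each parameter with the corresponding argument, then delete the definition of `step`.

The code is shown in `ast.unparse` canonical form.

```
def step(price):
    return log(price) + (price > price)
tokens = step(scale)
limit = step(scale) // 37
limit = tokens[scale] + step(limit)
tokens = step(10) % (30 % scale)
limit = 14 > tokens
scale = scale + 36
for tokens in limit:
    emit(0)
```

Transformed code:
tokens = log(scale) + (scale > scale)
limit = (log(scale) + (scale > scale)) // 37
limit = tokens[scale] + (log(limit) + (limit > limit))
tokens = (log(10) + (10 > 10)) % (30 % scale)
limit = 14 > tokens
scale = scale + 36
for tokens in limit:
    emit(0)

3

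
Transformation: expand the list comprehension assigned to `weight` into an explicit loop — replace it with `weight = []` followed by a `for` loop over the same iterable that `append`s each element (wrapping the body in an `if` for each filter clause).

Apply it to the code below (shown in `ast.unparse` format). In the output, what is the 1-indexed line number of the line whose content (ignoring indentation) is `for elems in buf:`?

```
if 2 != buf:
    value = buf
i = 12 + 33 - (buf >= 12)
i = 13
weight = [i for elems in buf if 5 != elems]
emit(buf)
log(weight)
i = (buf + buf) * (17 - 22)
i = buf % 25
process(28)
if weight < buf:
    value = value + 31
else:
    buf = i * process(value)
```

Transformed code:
if 2 != buf:
    value = buf
i = 12 + 33 - (buf >= 12)
i = 13
weight = []
for elems in buf:
    if 5 != elems:
        weight.append(i)
emit(buf)
log(weight)
i = (buf + buf) * (17 - 22)
i = buf % 25
process(28)
if weight < buf:
    value = value + 31
else:
    buf = i * process(value)

6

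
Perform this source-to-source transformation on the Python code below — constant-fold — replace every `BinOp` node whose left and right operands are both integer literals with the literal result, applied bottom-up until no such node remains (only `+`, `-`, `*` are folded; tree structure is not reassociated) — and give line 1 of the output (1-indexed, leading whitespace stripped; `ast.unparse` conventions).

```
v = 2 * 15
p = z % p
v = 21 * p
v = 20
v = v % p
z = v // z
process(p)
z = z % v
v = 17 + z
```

v = 30

Transformed code:
v = 30
p = z % p
v = 21 * p
v = 20
v = v % p
z = v // z
process(p)
z = z % v
v = 17 + z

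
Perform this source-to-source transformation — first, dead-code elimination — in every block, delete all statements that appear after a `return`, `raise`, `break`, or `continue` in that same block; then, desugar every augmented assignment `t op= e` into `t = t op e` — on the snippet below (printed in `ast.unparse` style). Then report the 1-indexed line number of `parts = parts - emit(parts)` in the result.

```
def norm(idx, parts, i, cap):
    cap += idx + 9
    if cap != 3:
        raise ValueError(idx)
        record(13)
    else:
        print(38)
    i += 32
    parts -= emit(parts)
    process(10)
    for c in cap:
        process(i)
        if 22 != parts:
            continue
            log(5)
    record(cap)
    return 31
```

Transformed code:
def norm(idx, parts, i, cap):
    cap = cap + (idx + 9)
    if cap != 3:
        raise ValueError(idx)
    else:
        print(38)
    i = i + 32
    parts = parts - emit(parts)
    process(10)
    for c in cap:
        process(i)
        if 22 != parts:
            continue
    record(cap)
    return 31

8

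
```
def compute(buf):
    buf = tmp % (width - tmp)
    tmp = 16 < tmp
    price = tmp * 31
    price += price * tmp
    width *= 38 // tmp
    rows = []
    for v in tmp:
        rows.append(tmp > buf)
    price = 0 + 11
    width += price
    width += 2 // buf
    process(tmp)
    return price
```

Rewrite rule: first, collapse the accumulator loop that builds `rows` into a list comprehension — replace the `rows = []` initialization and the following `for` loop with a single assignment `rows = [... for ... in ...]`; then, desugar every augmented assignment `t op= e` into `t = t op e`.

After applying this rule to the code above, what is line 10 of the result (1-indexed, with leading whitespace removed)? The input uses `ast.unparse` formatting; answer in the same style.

Transformed code:
def compute(buf):
    buf = tmp % (width - tmp)
    tmp = 16 < tmp
    price = tmp * 31
    price = price + price * tmp
    width = width * (38 // tmp)
    rows = [tmp > buf for v in tmp]
    price = 0 + 11
    width = width + price
    width = width + 2 // buf
    process(tmp)
    return price

width = width + 2 // buf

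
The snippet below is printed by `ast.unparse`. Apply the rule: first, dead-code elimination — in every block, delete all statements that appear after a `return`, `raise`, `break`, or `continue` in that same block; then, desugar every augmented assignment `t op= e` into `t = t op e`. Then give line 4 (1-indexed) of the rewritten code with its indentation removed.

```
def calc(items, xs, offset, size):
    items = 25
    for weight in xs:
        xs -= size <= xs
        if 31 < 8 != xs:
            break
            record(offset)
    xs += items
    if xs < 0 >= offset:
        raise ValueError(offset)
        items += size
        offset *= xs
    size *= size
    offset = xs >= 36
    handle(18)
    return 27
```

Transformed code:
def calc(items, xs, offset, size):
    items = 25
    for weight in xs:
        xs = xs - (size <= xs)
        if 31 < 8 != xs:
            break
    xs = xs + items
    if xs < 0 >= offset:
        raise ValueError(offset)
    size = size * size
    offset = xs >= 36
    handle(18)
    return 27

xs = xs - (size <= xs)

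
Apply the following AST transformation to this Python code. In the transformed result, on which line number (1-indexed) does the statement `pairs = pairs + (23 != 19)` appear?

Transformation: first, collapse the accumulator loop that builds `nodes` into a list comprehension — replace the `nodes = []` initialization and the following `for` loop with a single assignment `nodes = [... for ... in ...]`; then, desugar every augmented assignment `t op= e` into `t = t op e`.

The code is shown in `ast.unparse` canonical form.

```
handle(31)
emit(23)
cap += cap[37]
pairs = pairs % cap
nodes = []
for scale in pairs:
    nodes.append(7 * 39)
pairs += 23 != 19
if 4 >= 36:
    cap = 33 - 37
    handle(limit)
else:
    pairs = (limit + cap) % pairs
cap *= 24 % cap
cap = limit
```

Transformed code:
handle(31)
emit(23)
cap = cap + cap[37]
pairs = pairs % cap
nodes = [7 * 39 for scale in pairs]
pairs = pairs + (23 != 19)
if 4 >= 36:
    cap = 33 - 37
    handle(limit)
else:
    pairs = (limit + cap) % pairs
cap = cap * (24 % cap)
cap = limit

6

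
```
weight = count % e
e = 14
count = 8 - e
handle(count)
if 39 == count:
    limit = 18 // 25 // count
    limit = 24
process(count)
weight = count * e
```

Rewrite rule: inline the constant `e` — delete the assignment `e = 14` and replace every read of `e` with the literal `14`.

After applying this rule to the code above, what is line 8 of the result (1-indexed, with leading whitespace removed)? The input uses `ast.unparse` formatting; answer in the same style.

Transformed code:
weight = count % 14
count = 8 - 14
handle(count)
if 39 == count:
    limit = 18 // 25 // count
    limit = 24
process(count)
weight = count * 14

weight = count * 14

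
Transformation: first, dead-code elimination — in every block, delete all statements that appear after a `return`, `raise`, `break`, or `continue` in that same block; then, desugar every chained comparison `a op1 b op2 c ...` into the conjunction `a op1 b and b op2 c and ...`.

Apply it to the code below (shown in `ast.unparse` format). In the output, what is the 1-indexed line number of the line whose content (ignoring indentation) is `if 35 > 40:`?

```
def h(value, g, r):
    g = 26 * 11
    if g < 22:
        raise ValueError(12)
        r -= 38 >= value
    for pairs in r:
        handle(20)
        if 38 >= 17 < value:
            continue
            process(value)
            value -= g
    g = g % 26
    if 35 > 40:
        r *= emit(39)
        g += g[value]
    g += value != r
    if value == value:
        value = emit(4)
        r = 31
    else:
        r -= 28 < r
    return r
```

10

Transformed code:
def h(value, g, r):
    g = 26 * 11
    if g < 22:
        raise ValueError(12)
    for pairs in r:
        handle(20)
        if 38 >= 17 and 17 < value:
            continue
    g = g % 26
    if 35 > 40:
        r *= emit(39)
        g += g[value]
    g += value != r
    if value == value:
        value = emit(4)
        r = 31
    else:
        r -= 28 < r
    return r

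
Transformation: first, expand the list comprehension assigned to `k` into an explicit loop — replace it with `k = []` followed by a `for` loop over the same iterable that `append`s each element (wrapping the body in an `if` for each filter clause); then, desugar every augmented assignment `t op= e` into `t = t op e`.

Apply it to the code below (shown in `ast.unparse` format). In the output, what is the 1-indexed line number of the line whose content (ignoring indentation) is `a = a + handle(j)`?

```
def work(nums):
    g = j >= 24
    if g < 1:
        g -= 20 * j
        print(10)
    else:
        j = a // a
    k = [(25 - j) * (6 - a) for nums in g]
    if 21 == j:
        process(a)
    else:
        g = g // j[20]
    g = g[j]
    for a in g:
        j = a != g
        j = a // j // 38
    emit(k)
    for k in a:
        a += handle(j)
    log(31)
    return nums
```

21

Transformed code:
def work(nums):
    g = j >= 24
    if g < 1:
        g = g - 20 * j
        print(10)
    else:
        j = a // a
    k = []
    for nums in g:
        k.append((25 - j) * (6 - a))
    if 21 == j:
        process(a)
    else:
        g = g // j[20]
    g = g[j]
    for a in g:
        j = a != g
        j = a // j // 38
    emit(k)
    for k in a:
        a = a + handle(j)
    log(31)
    return nums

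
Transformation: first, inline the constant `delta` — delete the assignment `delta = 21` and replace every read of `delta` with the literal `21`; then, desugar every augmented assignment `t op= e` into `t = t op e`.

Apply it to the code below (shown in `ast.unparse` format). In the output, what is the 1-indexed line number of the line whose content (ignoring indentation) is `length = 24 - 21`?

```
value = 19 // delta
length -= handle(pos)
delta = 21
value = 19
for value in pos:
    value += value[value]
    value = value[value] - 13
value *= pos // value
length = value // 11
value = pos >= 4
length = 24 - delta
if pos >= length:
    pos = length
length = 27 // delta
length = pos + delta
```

10

Transformed code:
value = 19 // 21
length = length - handle(pos)
value = 19
for value in pos:
    value = value + value[value]
    value = value[value] - 13
value = value * (pos // value)
length = value // 11
value = pos >= 4
length = 24 - 21
if pos >= length:
    pos = length
length = 27 // 21
length = pos + 21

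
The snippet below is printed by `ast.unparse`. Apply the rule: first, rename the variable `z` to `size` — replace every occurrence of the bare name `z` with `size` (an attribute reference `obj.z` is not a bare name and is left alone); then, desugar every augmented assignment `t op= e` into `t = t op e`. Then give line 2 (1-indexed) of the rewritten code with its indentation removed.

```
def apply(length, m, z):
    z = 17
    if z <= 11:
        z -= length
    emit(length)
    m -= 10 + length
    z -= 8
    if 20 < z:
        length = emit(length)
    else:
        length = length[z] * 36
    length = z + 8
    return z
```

size = 17

Transformed code:
def apply(length, m, size):
    size = 17
    if size <= 11:
        size = size - length
    emit(length)
    m = m - (10 + length)
    size = size - 8
    if 20 < size:
        length = emit(length)
    else:
        length = length[size] * 36
    length = size + 8
    return size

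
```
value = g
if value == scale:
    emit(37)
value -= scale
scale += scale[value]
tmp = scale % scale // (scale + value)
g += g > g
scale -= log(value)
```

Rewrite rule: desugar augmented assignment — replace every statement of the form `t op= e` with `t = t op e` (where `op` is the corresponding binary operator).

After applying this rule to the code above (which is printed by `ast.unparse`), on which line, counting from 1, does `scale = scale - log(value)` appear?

Transformed code:
value = g
if value == scale:
    emit(37)
value = value - scale
scale = scale + scale[value]
tmp = scale % scale // (scale + value)
g = g + (g > g)
scale = scale - log(value)

8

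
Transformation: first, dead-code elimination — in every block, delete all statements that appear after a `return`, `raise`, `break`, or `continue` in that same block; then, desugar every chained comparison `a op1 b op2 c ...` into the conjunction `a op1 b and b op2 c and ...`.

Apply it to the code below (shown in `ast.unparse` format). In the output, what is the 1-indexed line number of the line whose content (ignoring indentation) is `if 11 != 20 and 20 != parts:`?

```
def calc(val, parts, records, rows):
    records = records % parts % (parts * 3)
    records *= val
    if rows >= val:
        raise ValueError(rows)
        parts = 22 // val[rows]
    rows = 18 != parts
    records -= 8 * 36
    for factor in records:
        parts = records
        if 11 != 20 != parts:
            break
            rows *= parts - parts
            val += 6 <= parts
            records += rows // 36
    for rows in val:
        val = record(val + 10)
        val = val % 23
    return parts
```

10

Transformed code:
def calc(val, parts, records, rows):
    records = records % parts % (parts * 3)
    records *= val
    if rows >= val:
        raise ValueError(rows)
    rows = 18 != parts
    records -= 8 * 36
    for factor in records:
        parts = records
        if 11 != 20 and 20 != parts:
            break
    for rows in val:
        val = record(val + 10)
        val = val % 23
    return parts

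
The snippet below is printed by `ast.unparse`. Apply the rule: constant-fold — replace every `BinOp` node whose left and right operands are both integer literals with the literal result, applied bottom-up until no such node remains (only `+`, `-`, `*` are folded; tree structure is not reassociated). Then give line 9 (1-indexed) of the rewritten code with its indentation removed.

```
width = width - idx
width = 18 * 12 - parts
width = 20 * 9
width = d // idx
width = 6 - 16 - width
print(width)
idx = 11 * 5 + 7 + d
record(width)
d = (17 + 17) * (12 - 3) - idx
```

Transformed code:
width = width - idx
width = 216 - parts
width = 180
width = d // idx
width = -10 - width
print(width)
idx = 62 + d
record(width)
d = 306 - idx

d = 306 - idx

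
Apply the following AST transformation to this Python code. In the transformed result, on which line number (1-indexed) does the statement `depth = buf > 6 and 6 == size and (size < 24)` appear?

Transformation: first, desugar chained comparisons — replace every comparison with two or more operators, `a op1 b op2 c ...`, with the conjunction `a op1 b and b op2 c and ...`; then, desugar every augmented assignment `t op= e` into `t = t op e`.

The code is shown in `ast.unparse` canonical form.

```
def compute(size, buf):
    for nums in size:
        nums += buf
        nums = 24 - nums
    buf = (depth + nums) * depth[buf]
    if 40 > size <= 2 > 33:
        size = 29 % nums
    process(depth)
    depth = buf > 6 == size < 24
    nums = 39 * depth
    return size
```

Transformed code:
def compute(size, buf):
    for nums in size:
        nums = nums + buf
        nums = 24 - nums
    buf = (depth + nums) * depth[buf]
    if 40 > size and size <= 2 and (2 > 33):
        size = 29 % nums
    process(depth)
    depth = buf > 6 and 6 == size and (size < 24)
    nums = 39 * depth
    return size

9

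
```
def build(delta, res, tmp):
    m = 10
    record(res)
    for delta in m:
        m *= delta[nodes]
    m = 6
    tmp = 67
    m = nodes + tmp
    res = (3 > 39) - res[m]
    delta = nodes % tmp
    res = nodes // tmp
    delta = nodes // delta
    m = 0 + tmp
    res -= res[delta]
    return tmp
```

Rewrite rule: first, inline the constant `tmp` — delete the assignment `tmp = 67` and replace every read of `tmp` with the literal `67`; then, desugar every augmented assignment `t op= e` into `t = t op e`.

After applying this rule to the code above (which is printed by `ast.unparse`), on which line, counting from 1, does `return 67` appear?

14

Transformed code:
def build(delta, res, tmp):
    m = 10
    record(res)
    for delta in m:
        m = m * delta[nodes]
    m = 6
    m = nodes + 67
    res = (3 > 39) - res[m]
    delta = nodes % 67
    res = nodes // 67
    delta = nodes // delta
    m = 0 + 67
    res = res - res[delta]
    return 67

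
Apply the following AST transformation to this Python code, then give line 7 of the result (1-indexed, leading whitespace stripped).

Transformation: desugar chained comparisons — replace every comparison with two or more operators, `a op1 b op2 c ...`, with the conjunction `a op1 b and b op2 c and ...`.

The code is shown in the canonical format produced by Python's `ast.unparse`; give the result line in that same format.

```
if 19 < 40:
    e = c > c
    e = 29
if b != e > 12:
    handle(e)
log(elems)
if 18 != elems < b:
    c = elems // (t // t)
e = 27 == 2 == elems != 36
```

if 18 != elems and elems < b:

Transformed code:
if 19 < 40:
    e = c > c
    e = 29
if b != e and e > 12:
    handle(e)
log(elems)
if 18 != elems and elems < b:
    c = elems // (t // t)
e = 27 == 2 and 2 == elems and (elems != 36)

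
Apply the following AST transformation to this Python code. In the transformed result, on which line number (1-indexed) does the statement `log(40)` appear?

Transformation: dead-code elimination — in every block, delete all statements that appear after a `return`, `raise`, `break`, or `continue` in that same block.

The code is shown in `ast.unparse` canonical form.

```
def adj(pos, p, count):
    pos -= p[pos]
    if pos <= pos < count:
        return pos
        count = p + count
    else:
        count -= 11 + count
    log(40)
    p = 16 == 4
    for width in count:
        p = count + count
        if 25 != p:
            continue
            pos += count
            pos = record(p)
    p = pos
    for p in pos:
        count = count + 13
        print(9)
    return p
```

7

Transformed code:
def adj(pos, p, count):
    pos -= p[pos]
    if pos <= pos < count:
        return pos
    else:
        count -= 11 + count
    log(40)
    p = 16 == 4
    for width in count:
        p = count + count
        if 25 != p:
            continue
    p = pos
    for p in pos:
        count = count + 13
        print(9)
    return p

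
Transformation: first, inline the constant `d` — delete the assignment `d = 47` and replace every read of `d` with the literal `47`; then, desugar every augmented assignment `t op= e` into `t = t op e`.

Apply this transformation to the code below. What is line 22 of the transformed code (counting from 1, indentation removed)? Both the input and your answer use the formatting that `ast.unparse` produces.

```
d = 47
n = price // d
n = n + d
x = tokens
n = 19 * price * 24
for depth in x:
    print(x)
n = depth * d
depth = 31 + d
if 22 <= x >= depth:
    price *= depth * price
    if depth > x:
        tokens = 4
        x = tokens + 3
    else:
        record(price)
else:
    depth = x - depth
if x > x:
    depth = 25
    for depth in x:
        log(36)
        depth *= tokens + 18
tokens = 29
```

depth = depth * (tokens + 18)

Transformed code:
n = price // 47
n = n + 47
x = tokens
n = 19 * price * 24
for depth in x:
    print(x)
n = depth * 47
depth = 31 + 47
if 22 <= x >= depth:
    price = price * (depth * price)
    if depth > x:
        tokens = 4
        x = tokens + 3
    else:
        record(price)
else:
    depth = x - depth
if x > x:
    depth = 25
    for depth in x:
        log(36)
        depth = depth * (tokens + 18)
tokens = 29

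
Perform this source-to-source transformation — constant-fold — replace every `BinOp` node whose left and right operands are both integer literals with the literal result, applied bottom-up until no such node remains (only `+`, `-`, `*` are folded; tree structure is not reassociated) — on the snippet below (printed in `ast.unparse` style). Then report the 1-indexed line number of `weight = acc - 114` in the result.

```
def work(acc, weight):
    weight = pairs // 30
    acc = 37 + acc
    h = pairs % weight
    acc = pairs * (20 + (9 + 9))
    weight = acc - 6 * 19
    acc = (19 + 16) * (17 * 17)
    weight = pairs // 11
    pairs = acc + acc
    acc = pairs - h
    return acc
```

6

Transformed code:
def work(acc, weight):
    weight = pairs // 30
    acc = 37 + acc
    h = pairs % weight
    acc = pairs * 38
    weight = acc - 114
    acc = 10115
    weight = pairs // 11
    pairs = acc + acc
    acc = pairs - h
    return acc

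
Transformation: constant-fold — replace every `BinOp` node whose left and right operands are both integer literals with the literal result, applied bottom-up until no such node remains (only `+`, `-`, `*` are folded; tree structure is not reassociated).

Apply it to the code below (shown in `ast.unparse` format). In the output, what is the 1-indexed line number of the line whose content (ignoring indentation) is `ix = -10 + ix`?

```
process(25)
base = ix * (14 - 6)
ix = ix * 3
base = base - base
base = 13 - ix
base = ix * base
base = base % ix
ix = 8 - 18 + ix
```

8

Transformed code:
process(25)
base = ix * 8
ix = ix * 3
base = base - base
base = 13 - ix
base = ix * base
base = base % ix
ix = -10 + ix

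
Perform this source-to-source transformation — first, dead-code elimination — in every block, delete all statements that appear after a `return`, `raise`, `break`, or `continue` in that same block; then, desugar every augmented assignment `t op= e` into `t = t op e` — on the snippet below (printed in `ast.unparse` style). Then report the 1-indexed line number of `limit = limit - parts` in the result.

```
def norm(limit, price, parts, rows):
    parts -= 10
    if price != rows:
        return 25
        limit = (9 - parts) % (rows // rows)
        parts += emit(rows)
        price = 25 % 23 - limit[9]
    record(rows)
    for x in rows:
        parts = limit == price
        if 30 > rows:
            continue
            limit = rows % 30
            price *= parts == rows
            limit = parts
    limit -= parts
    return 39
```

10

Transformed code:
def norm(limit, price, parts, rows):
    parts = parts - 10
    if price != rows:
        return 25
    record(rows)
    for x in rows:
        parts = limit == price
        if 30 > rows:
            continue
    limit = limit - parts
    return 39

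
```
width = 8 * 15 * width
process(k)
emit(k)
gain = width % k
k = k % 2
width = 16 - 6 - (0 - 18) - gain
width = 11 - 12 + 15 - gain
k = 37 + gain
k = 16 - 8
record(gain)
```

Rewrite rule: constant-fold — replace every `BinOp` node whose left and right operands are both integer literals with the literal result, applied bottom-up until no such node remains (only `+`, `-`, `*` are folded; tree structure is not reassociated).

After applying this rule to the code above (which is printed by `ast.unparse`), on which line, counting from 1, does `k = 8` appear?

9

Transformed code:
width = 120 * width
process(k)
emit(k)
gain = width % k
k = k % 2
width = 28 - gain
width = 14 - gain
k = 37 + gain
k = 8
record(gain)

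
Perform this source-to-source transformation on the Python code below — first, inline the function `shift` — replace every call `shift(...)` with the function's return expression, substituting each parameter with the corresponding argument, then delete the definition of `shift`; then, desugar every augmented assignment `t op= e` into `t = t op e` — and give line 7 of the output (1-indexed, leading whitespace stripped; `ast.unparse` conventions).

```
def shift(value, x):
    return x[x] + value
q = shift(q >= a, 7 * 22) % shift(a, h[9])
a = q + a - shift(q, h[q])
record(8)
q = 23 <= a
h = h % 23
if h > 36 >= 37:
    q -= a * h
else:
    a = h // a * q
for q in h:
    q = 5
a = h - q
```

q = q - a * h

Transformed code:
q = ((7 * 22)[7 * 22] + (q >= a)) % (h[9][h[9]] + a)
a = q + a - (h[q][h[q]] + q)
record(8)
q = 23 <= a
h = h % 23
if h > 36 >= 37:
    q = q - a * h
else:
    a = h // a * q
for q in h:
    q = 5
a = h - q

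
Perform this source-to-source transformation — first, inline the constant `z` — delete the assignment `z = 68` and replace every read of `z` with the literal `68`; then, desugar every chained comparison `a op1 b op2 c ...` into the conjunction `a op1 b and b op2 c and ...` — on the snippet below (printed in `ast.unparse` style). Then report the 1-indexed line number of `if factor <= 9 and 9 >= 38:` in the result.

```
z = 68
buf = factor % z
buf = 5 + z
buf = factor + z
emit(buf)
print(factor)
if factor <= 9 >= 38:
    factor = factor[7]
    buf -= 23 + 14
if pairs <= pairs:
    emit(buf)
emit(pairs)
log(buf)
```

6

Transformed code:
buf = factor % 68
buf = 5 + 68
buf = factor + 68
emit(buf)
print(factor)
if factor <= 9 and 9 >= 38:
    factor = factor[7]
    buf -= 23 + 14
if pairs <= pairs:
    emit(buf)
emit(pairs)
log(buf)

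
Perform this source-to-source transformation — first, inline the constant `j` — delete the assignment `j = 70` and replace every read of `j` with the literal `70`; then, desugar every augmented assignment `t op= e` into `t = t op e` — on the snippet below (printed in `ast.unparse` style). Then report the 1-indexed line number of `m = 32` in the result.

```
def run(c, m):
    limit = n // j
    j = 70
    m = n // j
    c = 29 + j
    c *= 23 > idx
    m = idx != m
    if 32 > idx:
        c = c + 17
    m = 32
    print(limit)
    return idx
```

9

Transformed code:
def run(c, m):
    limit = n // 70
    m = n // 70
    c = 29 + 70
    c = c * (23 > idx)
    m = idx != m
    if 32 > idx:
        c = c + 17
    m = 32
    print(limit)
    return idx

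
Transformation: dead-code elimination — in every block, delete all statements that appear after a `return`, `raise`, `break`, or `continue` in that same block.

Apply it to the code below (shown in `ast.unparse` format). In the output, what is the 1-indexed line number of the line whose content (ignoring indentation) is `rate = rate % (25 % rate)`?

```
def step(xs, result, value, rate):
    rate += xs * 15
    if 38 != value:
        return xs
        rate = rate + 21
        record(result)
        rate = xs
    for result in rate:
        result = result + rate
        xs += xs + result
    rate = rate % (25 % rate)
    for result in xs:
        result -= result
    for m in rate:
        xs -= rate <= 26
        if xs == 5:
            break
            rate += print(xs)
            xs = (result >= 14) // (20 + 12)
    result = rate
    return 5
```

Transformed code:
def step(xs, result, value, rate):
    rate += xs * 15
    if 38 != value:
        return xs
    for result in rate:
        result = result + rate
        xs += xs + result
    rate = rate % (25 % rate)
    for result in xs:
        result -= result
    for m in rate:
        xs -= rate <= 26
        if xs == 5:
            break
    result = rate
    return 5

8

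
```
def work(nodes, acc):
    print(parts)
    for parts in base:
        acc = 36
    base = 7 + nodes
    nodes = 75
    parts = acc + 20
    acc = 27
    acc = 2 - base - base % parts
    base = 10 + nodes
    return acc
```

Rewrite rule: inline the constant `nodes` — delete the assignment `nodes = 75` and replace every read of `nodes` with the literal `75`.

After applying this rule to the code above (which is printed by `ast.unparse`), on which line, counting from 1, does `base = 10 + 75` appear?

Transformed code:
def work(nodes, acc):
    print(parts)
    for parts in base:
        acc = 36
    base = 7 + 75
    parts = acc + 20
    acc = 27
    acc = 2 - base - base % parts
    base = 10 + 75
    return acc

9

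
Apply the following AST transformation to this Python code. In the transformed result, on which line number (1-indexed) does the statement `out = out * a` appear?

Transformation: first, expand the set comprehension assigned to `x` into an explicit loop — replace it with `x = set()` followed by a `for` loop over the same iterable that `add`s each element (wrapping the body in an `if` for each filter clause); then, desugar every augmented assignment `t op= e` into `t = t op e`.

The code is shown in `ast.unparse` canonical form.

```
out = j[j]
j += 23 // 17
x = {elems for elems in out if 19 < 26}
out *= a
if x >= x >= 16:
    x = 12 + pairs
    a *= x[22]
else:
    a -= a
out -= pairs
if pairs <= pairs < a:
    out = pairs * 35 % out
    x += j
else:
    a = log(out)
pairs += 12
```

7

Transformed code:
out = j[j]
j = j + 23 // 17
x = set()
for elems in out:
    if 19 < 26:
        x.add(elems)
out = out * a
if x >= x >= 16:
    x = 12 + pairs
    a = a * x[22]
else:
    a = a - a
out = out - pairs
if pairs <= pairs < a:
    out = pairs * 35 % out
    x = x + j
else:
    a = log(out)
pairs = pairs + 12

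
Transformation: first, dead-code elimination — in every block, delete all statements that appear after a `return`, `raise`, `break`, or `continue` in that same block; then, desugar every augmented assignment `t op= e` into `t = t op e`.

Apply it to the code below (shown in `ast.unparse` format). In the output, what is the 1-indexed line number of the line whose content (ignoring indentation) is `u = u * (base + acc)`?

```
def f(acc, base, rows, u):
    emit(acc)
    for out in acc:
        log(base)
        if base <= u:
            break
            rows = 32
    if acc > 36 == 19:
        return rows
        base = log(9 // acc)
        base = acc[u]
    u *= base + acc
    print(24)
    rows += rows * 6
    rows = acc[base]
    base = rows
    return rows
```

Transformed code:
def f(acc, base, rows, u):
    emit(acc)
    for out in acc:
        log(base)
        if base <= u:
            break
    if acc > 36 == 19:
        return rows
    u = u * (base + acc)
    print(24)
    rows = rows + rows * 6
    rows = acc[base]
    base = rows
    return rows

9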